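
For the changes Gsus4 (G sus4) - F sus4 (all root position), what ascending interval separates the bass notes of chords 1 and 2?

The roots are G and F.
7 letter names make it a seventh; at 10 semitones (a half step narrower than major) the quality is minor.

m7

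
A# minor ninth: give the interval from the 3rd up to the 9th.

major seventh

Spelling the chord: A#–C#–E#–G#–B#.
The 3rd is C# and the 9th is B#.
Counting 7 letters and 11 half steps from C# gives a major seventh.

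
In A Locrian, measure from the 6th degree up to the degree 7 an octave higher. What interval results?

A locrian: A Bb C D Eb F G.
The 6th degree is F and the scale degree 7 (up an octave) is G.
From F to G is 14 semitones, exactly the major ninth.

major ninth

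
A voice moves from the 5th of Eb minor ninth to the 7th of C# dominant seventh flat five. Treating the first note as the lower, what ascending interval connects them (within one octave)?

augmented unison

The 5th of Eb minor ninth is Bb; the 7th of C# dominant seventh flat five is B.
From Bb to B: 1 semitone over a unison = augmented.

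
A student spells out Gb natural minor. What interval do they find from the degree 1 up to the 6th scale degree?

Spelling Gb natural minor: Gb Ab Bbb Cb Db Ebb Fb.
So we need the interval from Gb up to Ebb.
From Gb to Ebb: 8 semitones over a sixth = minor.

m6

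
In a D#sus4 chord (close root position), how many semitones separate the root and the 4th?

5

D# sus4 is spelled D#–G#–A#.
D# to G# is a perfect fourth: 5 semitones.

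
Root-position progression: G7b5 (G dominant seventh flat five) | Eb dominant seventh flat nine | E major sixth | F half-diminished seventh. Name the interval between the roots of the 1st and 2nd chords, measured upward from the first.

minor sixth

The roots are G and Eb.
From G to Eb: 8 semitones over a sixth = minor.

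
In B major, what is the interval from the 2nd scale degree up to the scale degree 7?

major sixth

Spelling B major: B C# D# E F# G# A#.
So we need the interval from C# up to A#.
From C# to A# is 9 semitones, exactly the major sixth.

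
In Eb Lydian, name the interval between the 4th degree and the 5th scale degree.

minor second

Eb lydian: Eb F G A Bb C D.
So we need the interval from A up to Bb.
2 letter names make it a second; at 1 semitone (a half step narrower than major) the quality is minor.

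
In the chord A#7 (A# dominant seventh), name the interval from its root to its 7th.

minor seventh

The chord tones of A#7 (A# dominant seventh) are A#–C##–E#–G#.
The root is A# and the 7th is G#.
From A# to G#: 10 semitones over a seventh = minor.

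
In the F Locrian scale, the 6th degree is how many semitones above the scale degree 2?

The scale is F Gb Ab Bb Cb Db Eb.
Gb up to Db is a perfect fifth — 7 semitones.

7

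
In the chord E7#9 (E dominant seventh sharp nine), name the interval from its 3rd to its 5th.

minor 3rd

Spelling the chord: E-G#-B-D-F##.
So we need the interval from G# up to B.
From G# to B: 3 semitones over a third = minor.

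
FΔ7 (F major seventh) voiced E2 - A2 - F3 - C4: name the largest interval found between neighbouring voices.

minor 6th

Adjacent intervals: E2→A2 = perfect fourth; A2→F3 = minor sixth; F3→C4 = perfect fifth.
The largest is A2 to F3, a minor sixth (8 semitones).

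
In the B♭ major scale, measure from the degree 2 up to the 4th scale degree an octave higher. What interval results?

minor tenth

Spelling the B♭ major scale: B♭ C D E♭ F G A.
Degree 2 = C; degree 4 (up an octave) = E♭.
C up to E♭ is 15 semitones, a half step narrower than a major tenth, so the interval is minor.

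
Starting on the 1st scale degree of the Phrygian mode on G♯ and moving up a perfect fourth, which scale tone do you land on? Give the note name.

The scale is G♯ A B C♯ D♯ E F♯.
The 1st scale degree is G♯; a perfect fourth above that is C♯ — scale degree 4.

C#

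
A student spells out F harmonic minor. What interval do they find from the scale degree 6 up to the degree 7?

augmented second

The scale runs F G Ab Bb C Db E.
That puts Db below E.
From Db to E: 3 semitones over a second = augmented.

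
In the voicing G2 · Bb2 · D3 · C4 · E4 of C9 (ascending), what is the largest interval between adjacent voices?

minor seventh

Adjacent intervals: G2→Bb2 = minor third; Bb2→D3 = major third; D3→C4 = minor seventh; C4→E4 = major third.
The largest is D3 to C4, a minor seventh (10 semitones).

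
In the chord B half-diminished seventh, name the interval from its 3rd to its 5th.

m3

The chord tones of Bø7 are B-D-F-A.
That puts D below F.
3 letter names make it a third; at 3 semitones (a half step narrower than major) the quality is minor.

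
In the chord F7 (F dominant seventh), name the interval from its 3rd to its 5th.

minor third

F dominant seventh is spelled F–A–C–Eb.
So we need the interval from A up to C.
From A to C: 3 semitones over a third = minor.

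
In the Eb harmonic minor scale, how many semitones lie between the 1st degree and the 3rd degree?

3

The scale is Eb F Gb Ab Bb Cb D.
Eb up to Gb is a minor third — 3 semitones.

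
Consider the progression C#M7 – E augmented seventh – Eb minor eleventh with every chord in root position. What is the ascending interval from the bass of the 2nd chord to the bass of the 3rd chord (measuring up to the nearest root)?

diminished octave

The roots are E and Eb.
8 letter names make it an octave; at 11 semitones (a half step narrower than perfect) the quality is diminished.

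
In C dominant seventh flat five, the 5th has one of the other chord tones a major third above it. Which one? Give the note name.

Spelling the chord: C-E-Gb-Bb.
The 5th is Gb. A major third above Gb is Bb.
Bb is the chord's 7th.

Bb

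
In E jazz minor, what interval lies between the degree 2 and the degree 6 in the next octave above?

perfect 12th

Spelling E jazz minor: E F# G A B C# D#.
Degree 2 = F#; scale degree 6 (up an octave) = C#.
Counting 12 letters and 19 half steps from F# gives a perfect twelfth.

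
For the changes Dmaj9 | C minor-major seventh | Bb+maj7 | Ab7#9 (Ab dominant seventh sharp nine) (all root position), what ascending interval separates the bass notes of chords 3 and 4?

The roots are Bb and Ab.
7 letter names make it a seventh; at 10 semitones (a half step narrower than major) the quality is minor.

m7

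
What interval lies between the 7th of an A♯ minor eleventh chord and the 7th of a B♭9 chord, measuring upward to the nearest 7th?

diminished 2nd

The 7th of A♯ minor eleventh is G♯; the 7th of B♭9 is A♭.
From G♯ to A♭: 0 semitones over a second = diminished.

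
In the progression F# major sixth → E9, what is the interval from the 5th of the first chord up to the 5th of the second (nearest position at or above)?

minor seventh

F# major sixth has C# as its 5th, and E9 has B as its 5th.
7 letter names make it a seventh; at 10 semitones (a half step narrower than major) the quality is minor.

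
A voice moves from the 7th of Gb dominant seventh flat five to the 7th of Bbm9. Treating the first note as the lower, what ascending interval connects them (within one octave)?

major third

The 7th of Gb dominant seventh flat five is Fb; the 7th of Bbm9 is Ab.
Counting 3 letters and 4 half steps from Fb gives a major third.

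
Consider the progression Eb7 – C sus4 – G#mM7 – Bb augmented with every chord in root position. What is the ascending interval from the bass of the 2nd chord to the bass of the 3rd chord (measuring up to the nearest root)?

The roots are C and G#.
5 letter names make it a fifth; at 8 semitones (a half step wider than perfect) the quality is augmented.

augmented fifth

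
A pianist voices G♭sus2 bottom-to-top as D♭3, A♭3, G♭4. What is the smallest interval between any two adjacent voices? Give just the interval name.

P5

Adjacent intervals: D♭3→A♭3 = perfect fifth; A♭3→G♭4 = minor seventh.
The smallest is D♭3 to A♭3, a perfect fifth (7 semitones).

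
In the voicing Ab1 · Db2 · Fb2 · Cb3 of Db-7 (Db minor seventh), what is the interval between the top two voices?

Those voices are Fb2 and Cb3.
From Fb to Cb is 7 semitones, exactly the perfect fifth.

perfect fifth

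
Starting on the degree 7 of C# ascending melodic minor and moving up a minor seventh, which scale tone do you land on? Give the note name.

A#

The scale is C# D# E F# G# A# B#.
The degree 7 is B#; a minor seventh above that is A# — scale degree 6.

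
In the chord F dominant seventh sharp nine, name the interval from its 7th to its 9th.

F dominant seventh sharp nine is spelled F, A, C, Eb, G#.
The 7th is Eb and the 9th is G#.
Eb up to G# is 5 semitones, a half step wider than a major third, so the interval is augmented.

A3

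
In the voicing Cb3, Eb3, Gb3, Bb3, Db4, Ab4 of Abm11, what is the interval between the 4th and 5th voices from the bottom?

m3

Those voices are Bb3 and Db4.
3 letter names make it a third; at 3 semitones (a half step narrower than major) the quality is minor.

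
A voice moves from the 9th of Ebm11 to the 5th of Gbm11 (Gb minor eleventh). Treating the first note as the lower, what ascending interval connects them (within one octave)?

minor 6th

The 9th of Ebm11 is F; the 5th of Gbm11 (Gb minor eleventh) is Db.
From F to Db: 8 semitones over a sixth = minor.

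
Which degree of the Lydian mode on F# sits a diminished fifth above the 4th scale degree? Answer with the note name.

The scale is F# G# A# B# C# D# E#.
The 4th scale degree is B#; a diminished fifth above that is F# — scale degree 1.

F#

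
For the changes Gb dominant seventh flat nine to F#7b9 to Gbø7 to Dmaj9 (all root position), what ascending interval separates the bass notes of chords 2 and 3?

The roots are F# and Gb.
From F# to Gb: 0 semitones over a second = diminished.

diminished second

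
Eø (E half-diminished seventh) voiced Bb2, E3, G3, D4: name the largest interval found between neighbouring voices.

Adjacent intervals: Bb2→E3 = augmented fourth; E3→G3 = minor third; G3→D4 = perfect fifth.
The largest is G3 to D4, a perfect fifth (7 semitones).

perfect fifth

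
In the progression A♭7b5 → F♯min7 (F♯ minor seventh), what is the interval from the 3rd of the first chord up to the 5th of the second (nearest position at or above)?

augmented unison

A♭7b5 has C as its 3rd, and F♯min7 (F♯ minor seventh) has C♯ as its 5th.
From C to C♯: 1 semitone over a unison = augmented.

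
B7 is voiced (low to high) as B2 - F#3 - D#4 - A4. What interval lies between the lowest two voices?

Those voices are B2 and F#3.
From B to F# is 7 semitones, exactly the perfect fifth.

perfect fifth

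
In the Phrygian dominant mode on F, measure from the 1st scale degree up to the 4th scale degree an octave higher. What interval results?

The scale runs F Gb A Bb C Db Eb.
1st scale degree = F; 4th degree (up an octave) = Bb.
From F to Bb is 17 semitones, exactly the perfect eleventh.

perfect eleventh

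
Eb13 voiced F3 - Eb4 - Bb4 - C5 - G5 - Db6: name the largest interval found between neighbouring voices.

Adjacent intervals: F3→Eb4 = minor seventh; Eb4→Bb4 = perfect fifth; Bb4→C5 = major second; C5→G5 = perfect fifth; G5→Db6 = diminished fifth.
The largest is F3 to Eb4, a minor seventh (10 semitones).

minor seventh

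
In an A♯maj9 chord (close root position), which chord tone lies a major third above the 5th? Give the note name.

The chord tones of A♯ major ninth are A♯, C𝄪, E♯, G𝄪, B♯.
The 5th is E♯. A major third above E♯ is G𝄪.
G𝄪 is the chord's 7th.

G##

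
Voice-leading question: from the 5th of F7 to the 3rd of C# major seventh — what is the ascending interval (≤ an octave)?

augmented third

F7 has C as its 5th, and C# major seventh has E# as its 3rd.
From C to E#: 5 semitones over a third = augmented.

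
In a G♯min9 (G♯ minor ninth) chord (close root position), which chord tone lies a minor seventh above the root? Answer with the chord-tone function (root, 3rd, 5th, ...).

7th

G♯ minor ninth: G♯ B D♯ F♯ A♯.
The root is G♯. A minor seventh above G♯ is F♯.
F♯ is the chord's 7th.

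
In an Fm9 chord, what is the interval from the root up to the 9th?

major 9th

Spelling the chord: F-Ab-C-Eb-G.
Root = F; 9th = G.
From F to G is 14 semitones, exactly the major ninth.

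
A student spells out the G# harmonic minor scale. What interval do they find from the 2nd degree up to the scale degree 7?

G# harmonic minor: G# A# B C# D# E F##.
2nd degree = A#; 7th degree = F##.
A# up to F## spans 6 letter names and 9 semitones — a major sixth.

major sixth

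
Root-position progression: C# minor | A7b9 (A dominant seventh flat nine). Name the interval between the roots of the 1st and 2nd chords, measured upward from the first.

The roots are C# and A.
6 letter names make it a sixth; at 8 semitones (a half step narrower than major) the quality is minor.

minor sixth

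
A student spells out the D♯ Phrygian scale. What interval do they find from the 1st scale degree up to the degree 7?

Spelling the D♯ Phrygian scale: D♯ E F♯ G♯ A♯ B C♯.
1st scale degree = D♯; 7th degree = C♯.
7 letter names make it a seventh; at 10 semitones (a half step narrower than major) the quality is minor.

m7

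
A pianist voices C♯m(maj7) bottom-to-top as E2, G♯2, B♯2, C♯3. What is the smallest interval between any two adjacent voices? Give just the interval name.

Adjacent intervals: E2→G♯2 = major third; G♯2→B♯2 = major third; B♯2→C♯3 = minor second.
The smallest is B♯2 to C♯3, a minor second (1 semitone).

minor second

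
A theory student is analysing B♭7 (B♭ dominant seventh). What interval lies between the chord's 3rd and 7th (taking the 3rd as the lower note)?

diminished fifth

B♭7 (B♭ dominant seventh): B♭ D F A♭.
That puts D below A♭.
D up to A♭ is 6 semitones, a half step narrower than a perfect fifth, so the interval is diminished.
This 3–7 tritone is the characteristic tension at the heart of the dominant sound.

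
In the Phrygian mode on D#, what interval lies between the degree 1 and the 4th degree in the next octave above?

D# phrygian: D# E F# G# A# B C#.
Degree 1 = D#; scale degree 4 (up an octave) = G#.
Counting 11 letters and 17 half steps from D# gives a perfect eleventh.

perfect eleventh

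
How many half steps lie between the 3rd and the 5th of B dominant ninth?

B9 (B dominant ninth) is spelled B D♯ F♯ A C♯.
D♯ to F♯ is a minor third: 3 semitones.

3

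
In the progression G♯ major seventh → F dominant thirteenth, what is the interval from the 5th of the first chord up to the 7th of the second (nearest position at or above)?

G♯ major seventh has D♯ as its 5th, and F dominant thirteenth has E♭ as its 7th.
D♯ up to E♭ is 0 semitones, a whole step narrower than a major second, so the interval is diminished.

diminished second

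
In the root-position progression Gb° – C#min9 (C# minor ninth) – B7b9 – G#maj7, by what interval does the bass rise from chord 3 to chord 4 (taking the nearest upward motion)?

The roots are B and G#.
Counting 6 letters and 9 half steps from B gives a major sixth.

major 6th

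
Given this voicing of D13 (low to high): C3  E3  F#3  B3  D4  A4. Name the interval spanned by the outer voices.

major thirteenth

The outer voices are C3 and A4.
From C to A is 21 semitones, exactly the major thirteenth.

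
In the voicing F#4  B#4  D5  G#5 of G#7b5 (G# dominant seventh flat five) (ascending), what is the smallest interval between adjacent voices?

Adjacent intervals: F#4→B#4 = augmented fourth; B#4→D5 = diminished third; D5→G#5 = augmented fourth.
The smallest is B#4 to D5, a diminished third (2 semitones).

diminished third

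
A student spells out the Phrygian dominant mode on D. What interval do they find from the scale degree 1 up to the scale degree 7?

D phrygian dominant: D Eb F# G A Bb C.
So we need the interval from D up to C.
D up to C is 10 semitones, a half step narrower than a major seventh, so the interval is minor.

minor seventh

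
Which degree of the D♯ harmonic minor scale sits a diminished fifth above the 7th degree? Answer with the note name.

G#

The scale is D♯ E♯ F♯ G♯ A♯ B C𝄪.
The 7th degree is C𝄪; a diminished fifth above that is G♯ — scale degree 4.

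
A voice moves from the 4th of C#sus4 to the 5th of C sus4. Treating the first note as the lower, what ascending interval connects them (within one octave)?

m2

The 4th of C#sus4 is F#; the 5th of C sus4 is G.
F# up to G is 1 semitone, a half step narrower than a major second, so the interval is minor.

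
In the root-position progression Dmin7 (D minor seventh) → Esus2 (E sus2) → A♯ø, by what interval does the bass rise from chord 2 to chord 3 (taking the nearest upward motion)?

The roots are E and A♯.
E up to A♯ is 6 semitones, a half step wider than a perfect fourth, so the interval is augmented.

A4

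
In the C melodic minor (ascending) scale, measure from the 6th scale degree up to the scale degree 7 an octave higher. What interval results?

The scale runs C D Eb F G A B.
6th scale degree = A; 7th scale degree (up an octave) = B.
From A to B is 14 semitones, exactly the major ninth.

major ninth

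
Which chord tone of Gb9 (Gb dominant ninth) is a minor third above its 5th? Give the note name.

Gb9: Gb–Bb–Db–Fb–Ab.
The 5th is Db. A minor third above Db is Fb.
Fb is the chord's 7th.

Fb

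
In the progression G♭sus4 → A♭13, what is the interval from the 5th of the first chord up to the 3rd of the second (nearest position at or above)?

M7

G♭sus4 has D♭ as its 5th, and A♭13 has C as its 3rd.
Counting 7 letters and 11 half steps from D♭ gives a major seventh.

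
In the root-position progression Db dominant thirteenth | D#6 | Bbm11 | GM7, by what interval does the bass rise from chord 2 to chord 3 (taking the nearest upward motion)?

The roots are D# and Bb.
D# up to Bb is 7 semitones, a whole step narrower than a major sixth, so the interval is diminished.

diminished 6th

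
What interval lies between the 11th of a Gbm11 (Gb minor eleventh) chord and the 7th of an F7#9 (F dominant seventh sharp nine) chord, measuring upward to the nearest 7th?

Gbm11 (Gb minor eleventh) has Cb as its 11th, and F7#9 (F dominant seventh sharp nine) has Eb as its 7th.
From Cb to Eb is 4 semitones, exactly the major third.

M3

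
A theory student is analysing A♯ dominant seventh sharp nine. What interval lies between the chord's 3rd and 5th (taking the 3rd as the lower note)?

minor third

A♯ dominant seventh sharp nine: A♯ C𝄪 E♯ G♯ B𝄪.
The 3rd is C𝄪 and the 5th is E♯.
From C𝄪 to E♯: 3 semitones over a third = minor.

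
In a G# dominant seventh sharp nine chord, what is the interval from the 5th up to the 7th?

The chord tones of G#7#9 are G#–B#–D#–F#–A##.
So we need the interval from D# up to F#.
3 letter names make it a third; at 3 semitones (a half step narrower than major) the quality is minor.

minor third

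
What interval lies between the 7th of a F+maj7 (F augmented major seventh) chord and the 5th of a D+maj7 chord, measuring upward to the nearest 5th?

F+maj7 (F augmented major seventh) has E as its 7th, and D+maj7 has A# as its 5th.
E up to A# is 6 semitones, a half step wider than a perfect fourth, so the interval is augmented.

A4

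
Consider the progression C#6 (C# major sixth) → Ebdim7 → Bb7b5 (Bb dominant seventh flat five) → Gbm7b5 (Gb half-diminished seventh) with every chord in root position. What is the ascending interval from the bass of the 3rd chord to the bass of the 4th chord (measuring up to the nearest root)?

The roots are Bb and Gb.
Bb up to Gb is 8 semitones, a half step narrower than a major sixth, so the interval is minor.

minor sixth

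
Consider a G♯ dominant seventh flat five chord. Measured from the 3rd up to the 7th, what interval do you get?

diminished fifth

The chord tones of G♯7b5 are G♯ B♯ D F♯.
The 3rd is B♯ and the 7th is F♯.
5 letter names make it a fifth; at 6 semitones (a half step narrower than perfect) the quality is diminished.
That tritone between 3rd and 7th is what gives the dominant seventh its pull toward resolution.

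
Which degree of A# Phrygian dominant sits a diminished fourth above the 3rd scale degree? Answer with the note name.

The scale is A# B C## D# E# F# G#.
The 3rd scale degree is C##; a diminished fourth above that is F# — scale degree 6.

F#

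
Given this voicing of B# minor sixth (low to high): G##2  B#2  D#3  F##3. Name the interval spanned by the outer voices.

minor 7th

The outer voices are G##2 and F##3.
G## up to F## is 10 semitones, a half step narrower than a major seventh, so the interval is minor.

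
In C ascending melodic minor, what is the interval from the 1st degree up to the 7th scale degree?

C melodic minor: C D Eb F G A B.
That puts C below B.
C up to B spans 7 letter names and 11 semitones — a major seventh.

major seventh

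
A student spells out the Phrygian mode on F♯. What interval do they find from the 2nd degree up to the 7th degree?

major 6th

F♯ phrygian: F♯ G A B C♯ D E.
So we need the interval from G up to E.
From G to E is 9 semitones, exactly the major sixth.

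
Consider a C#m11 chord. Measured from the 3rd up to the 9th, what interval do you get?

major 7th

The chord tones of C#m11 (C# minor eleventh) are C#–E–G#–B–D#–F#.
3rd = E; 9th = D#.
E up to D# spans 7 letter names and 11 semitones — a major seventh.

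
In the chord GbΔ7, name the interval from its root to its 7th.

The chord tones of Gbmaj7 are Gb Bb Db F.
The root is Gb and the 7th is F.
From Gb to F is 11 semitones, exactly the major seventh.

major seventh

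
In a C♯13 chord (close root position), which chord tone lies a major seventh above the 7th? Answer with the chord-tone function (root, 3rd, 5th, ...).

The chord tones of C♯13 are C♯–E♯–G♯–B–D♯–A♯.
The 7th is B. A major seventh above B is A♯.
A♯ is the chord's 13th.

13th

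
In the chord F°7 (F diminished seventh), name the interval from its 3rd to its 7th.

diminished 5th

Spelling the chord: F, Ab, Cb, Ebb.
3rd = Ab; 7th = Ebb.
5 letter names make it a fifth; at 6 semitones (a half step narrower than perfect) the quality is diminished.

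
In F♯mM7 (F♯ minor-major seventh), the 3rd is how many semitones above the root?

F♯mM7 (F♯ minor-major seventh) is spelled F♯-A-C♯-E♯.
F♯ to A is a minor third: 3 semitones.

3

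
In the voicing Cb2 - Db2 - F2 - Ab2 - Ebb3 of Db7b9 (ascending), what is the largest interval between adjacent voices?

Adjacent intervals: Cb2→Db2 = major second; Db2→F2 = major third; F2→Ab2 = minor third; Ab2→Ebb3 = diminished fifth.
The largest is Ab2 to Ebb3, a diminished fifth (6 semitones).

diminished fifth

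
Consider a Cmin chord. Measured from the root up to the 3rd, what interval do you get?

minor 3rd

Cmin (C minor) is spelled C–Eb–G.
So we need the interval from C up to Eb.
C up to Eb is 3 semitones, a half step narrower than a major third, so the interval is minor.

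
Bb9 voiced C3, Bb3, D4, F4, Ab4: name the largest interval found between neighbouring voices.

Adjacent intervals: C3→Bb3 = minor seventh; Bb3→D4 = major third; D4→F4 = minor third; F4→Ab4 = minor third.
The largest is C3 to Bb3, a minor seventh (10 semitones).

m7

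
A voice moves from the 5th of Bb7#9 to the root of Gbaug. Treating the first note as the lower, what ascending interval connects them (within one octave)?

Bb7#9 has F as its 5th, and Gbaug has Gb as its root.
2 letter names make it a second; at 1 semitone (a half step narrower than major) the quality is minor.

minor second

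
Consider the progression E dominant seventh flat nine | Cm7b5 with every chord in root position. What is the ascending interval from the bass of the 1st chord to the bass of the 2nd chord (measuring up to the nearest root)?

The roots are E and C.
From E to C: 8 semitones over a sixth = minor.

minor sixth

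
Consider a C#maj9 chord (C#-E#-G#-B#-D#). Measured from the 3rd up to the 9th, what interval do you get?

minor 7th

The 3rd is E# and the 9th is D#.
E# up to D# is 10 semitones, a half step narrower than a major seventh, so the interval is minor.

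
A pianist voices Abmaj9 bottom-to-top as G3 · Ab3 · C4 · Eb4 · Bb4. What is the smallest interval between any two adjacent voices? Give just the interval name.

minor second

Adjacent intervals: G3→Ab3 = minor second; Ab3→C4 = major third; C4→Eb4 = minor third; Eb4→Bb4 = perfect fifth.
The smallest is G3 to Ab3, a minor second (1 semitone).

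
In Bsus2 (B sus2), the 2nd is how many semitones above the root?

B sus2 is spelled B C♯ F♯.
B to C♯ is a major second: 2 semitones.

2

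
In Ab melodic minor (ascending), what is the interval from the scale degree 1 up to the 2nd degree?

Spelling Ab melodic minor (ascending): Ab Bb Cb Db Eb F G.
Scale degree 1 = Ab; 2nd degree = Bb.
Counting 2 letters and 2 half steps from Ab gives a major second.

major second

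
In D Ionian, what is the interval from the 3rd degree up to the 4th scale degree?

Spelling D Ionian: D E F# G A B C#.
That puts F# below G.
2 letter names make it a second; at 1 semitone (a half step narrower than major) the quality is minor.

m2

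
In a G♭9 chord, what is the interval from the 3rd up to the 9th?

minor seventh

The chord tones of G♭9 (G♭ dominant ninth) are G♭-B♭-D♭-F♭-A♭.
3rd = B♭; 9th = A♭.
B♭ up to A♭ is 10 semitones, a half step narrower than a major seventh, so the interval is minor.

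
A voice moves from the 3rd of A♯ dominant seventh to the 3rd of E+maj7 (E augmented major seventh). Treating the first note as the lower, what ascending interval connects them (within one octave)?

diminished 5th

The 3rd of A♯ dominant seventh is C𝄪; the 3rd of E+maj7 (E augmented major seventh) is G♯.
5 letter names make it a fifth; at 6 semitones (a half step narrower than perfect) the quality is diminished.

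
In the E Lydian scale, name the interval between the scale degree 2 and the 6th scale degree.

perfect fifth

The scale runs E F♯ G♯ A♯ B C♯ D♯.
So we need the interval from F♯ up to C♯.
F♯ up to C♯ spans 5 letter names and 7 semitones — a perfect fifth.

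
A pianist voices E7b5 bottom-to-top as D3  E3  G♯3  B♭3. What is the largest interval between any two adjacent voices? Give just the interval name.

major third

Adjacent intervals: D3→E3 = major second; E3→G♯3 = major third; G♯3→B♭3 = diminished third.
The largest is E3 to G♯3, a major third (4 semitones).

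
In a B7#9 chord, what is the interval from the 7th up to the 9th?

B7#9 (B dominant seventh sharp nine) is spelled B–D#–F#–A–C##.
That puts A below C##.
3 letter names make it a third; at 5 semitones (a half step wider than major) the quality is augmented.

augmented third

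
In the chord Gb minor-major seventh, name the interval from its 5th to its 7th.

Gbm(maj7) is spelled Gb–Bbb–Db–F.
That puts Db below F.
Db up to F spans 3 letter names and 4 semitones — a major third.

major third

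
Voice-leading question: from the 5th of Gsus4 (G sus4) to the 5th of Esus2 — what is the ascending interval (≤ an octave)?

Gsus4 (G sus4) has D as its 5th, and Esus2 has B as its 5th.
From D to B is 9 semitones, exactly the major sixth.

major sixth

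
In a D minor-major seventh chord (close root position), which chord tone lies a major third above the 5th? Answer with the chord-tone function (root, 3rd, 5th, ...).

The chord tones of D minor-major seventh are D–F–A–C#.
The 5th is A. A major third above A is C#.
C# is the chord's 7th.

7th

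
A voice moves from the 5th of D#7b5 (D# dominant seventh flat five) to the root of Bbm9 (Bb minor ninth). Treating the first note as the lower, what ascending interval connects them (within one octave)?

minor 2nd

D#7b5 (D# dominant seventh flat five) has A as its 5th, and Bbm9 (Bb minor ninth) has Bb as its root.
A up to Bb is 1 semitone, a half step narrower than a major second, so the interval is minor.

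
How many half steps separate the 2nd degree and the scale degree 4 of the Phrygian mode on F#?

4

The scale is F# G A B C# D E.
G up to B is a major third — 4 semitones.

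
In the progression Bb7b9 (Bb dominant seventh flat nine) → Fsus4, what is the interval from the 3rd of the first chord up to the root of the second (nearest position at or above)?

Bb7b9 (Bb dominant seventh flat nine) has D as its 3rd, and Fsus4 has F as its root.
D up to F is 3 semitones, a half step narrower than a major third, so the interval is minor.

minor third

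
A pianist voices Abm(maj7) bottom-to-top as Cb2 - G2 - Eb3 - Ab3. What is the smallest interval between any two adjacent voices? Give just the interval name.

Adjacent intervals: Cb2→G2 = augmented fifth; G2→Eb3 = minor sixth; Eb3→Ab3 = perfect fourth.
The smallest is Eb3 to Ab3, a perfect fourth (5 semitones).

perfect fourth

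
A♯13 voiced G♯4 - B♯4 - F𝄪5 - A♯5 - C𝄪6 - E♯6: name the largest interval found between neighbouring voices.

Adjacent intervals: G♯4→B♯4 = major third; B♯4→F𝄪5 = perfect fifth; F𝄪5→A♯5 = minor third; A♯5→C𝄪6 = major third; C𝄪6→E♯6 = minor third.
The largest is B♯4 to F𝄪5, a perfect fifth (7 semitones).

perfect 5th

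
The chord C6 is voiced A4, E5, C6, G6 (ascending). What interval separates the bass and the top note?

The outer voices are A4 and G6.
14 letter names make it a fourteenth; at 22 semitones (a half step narrower than major) the quality is minor.

minor 14th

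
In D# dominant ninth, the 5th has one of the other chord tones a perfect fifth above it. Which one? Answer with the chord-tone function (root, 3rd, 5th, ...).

D#9 is spelled D#, F##, A#, C#, E#.
The 5th is A#. A perfect fifth above A# is E#.
E# is the chord's 9th.

9th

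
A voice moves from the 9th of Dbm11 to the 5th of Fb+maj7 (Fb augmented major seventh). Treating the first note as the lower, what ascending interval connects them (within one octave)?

major sixth

Dbm11 has Eb as its 9th, and Fb+maj7 (Fb augmented major seventh) has C as its 5th.
Counting 6 letters and 9 half steps from Eb gives a major sixth.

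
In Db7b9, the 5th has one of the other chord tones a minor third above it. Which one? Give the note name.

The chord tones of Db7b9 (Db dominant seventh flat nine) are Db–F–Ab–Cb–Ebb.
The 5th is Ab. A minor third above Ab is Cb.
Cb is the chord's 7th.

Cb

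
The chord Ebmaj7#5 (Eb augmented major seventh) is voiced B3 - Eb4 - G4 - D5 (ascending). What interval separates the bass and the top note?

The outer voices are B3 and D5.
B up to D is 15 semitones, a half step narrower than a major tenth, so the interval is minor.

minor tenth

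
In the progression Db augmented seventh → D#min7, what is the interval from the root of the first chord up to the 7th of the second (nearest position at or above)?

A7

The root of Db augmented seventh is Db; the 7th of D#min7 is C#.
From Db to C#: 12 semitones over a seventh = augmented.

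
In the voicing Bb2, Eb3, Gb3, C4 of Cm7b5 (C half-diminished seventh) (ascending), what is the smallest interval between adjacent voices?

Adjacent intervals: Bb2→Eb3 = perfect fourth; Eb3→Gb3 = minor third; Gb3→C4 = augmented fourth.
The smallest is Eb3 to Gb3, a minor third (3 semitones).

minor third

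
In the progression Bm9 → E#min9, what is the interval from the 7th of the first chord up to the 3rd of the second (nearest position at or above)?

The 7th of Bm9 is A; the 3rd of E#min9 is G#.
A up to G# spans 7 letter names and 11 semitones — a major seventh.

major 7th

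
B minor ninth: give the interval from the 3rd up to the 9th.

major seventh

The chord tones of Bmin9 (B minor ninth) are B-D-F#-A-C#.
So we need the interval from D up to C#.
From D to C# is 11 semitones, exactly the major seventh.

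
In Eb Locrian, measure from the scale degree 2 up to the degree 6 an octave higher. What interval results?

perfect twelfth

Eb locrian: Eb Fb Gb Ab Bbb Cb Db.
The scale degree 2 is Fb and the scale degree 6 (up an octave) is Cb.
Counting 12 letters and 19 half steps from Fb gives a perfect twelfth.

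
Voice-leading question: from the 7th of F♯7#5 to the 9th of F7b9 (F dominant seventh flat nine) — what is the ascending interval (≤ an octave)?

F♯7#5 has E as its 7th, and F7b9 (F dominant seventh flat nine) has G♭ as its 9th.
From E to G♭: 2 semitones over a third = diminished.

diminished third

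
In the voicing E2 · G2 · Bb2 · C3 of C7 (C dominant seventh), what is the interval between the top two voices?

major second

Those voices are Bb2 and C3.
Bb up to C spans 2 letter names and 2 semitones — a major second.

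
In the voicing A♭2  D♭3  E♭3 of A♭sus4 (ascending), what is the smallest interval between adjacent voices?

Adjacent intervals: A♭2→D♭3 = perfect fourth; D♭3→E♭3 = major second.
The smallest is D♭3 to E♭3, a major second (2 semitones).

major second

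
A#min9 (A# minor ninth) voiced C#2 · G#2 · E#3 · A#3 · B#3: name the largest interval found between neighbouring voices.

major sixth

Adjacent intervals: C#2→G#2 = perfect fifth; G#2→E#3 = major sixth; E#3→A#3 = perfect fourth; A#3→B#3 = major second.
The largest is G#2 to E#3, a major sixth (9 semitones).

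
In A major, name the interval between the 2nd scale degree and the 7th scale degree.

major sixth

Spelling A major: A B C# D E F# G#.
So we need the interval from B up to G#.
B up to G# spans 6 letter names and 9 semitones — a major sixth.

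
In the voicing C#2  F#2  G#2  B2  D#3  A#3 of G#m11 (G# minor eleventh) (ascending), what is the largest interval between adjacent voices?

perfect fifth

Adjacent intervals: C#2→F#2 = perfect fourth; F#2→G#2 = major second; G#2→B2 = minor third; B2→D#3 = major third; D#3→A#3 = perfect fifth.
The largest is D#3 to A#3, a perfect fifth (7 semitones).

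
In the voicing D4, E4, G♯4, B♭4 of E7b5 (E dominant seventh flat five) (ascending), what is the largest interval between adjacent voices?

M3

Adjacent intervals: D4→E4 = major second; E4→G♯4 = major third; G♯4→B♭4 = diminished third.
The largest is E4 to G♯4, a major third (4 semitones).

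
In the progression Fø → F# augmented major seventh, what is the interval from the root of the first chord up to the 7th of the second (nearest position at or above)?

Fø has F as its root, and F# augmented major seventh has E# as its 7th.
F up to E# is 12 semitones, a half step wider than a major seventh, so the interval is augmented.

A7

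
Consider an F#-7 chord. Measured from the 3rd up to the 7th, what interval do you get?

perfect fifth

F#-7: F#, A, C#, E.
That puts A below E.
A up to E spans 5 letter names and 7 semitones — a perfect fifth.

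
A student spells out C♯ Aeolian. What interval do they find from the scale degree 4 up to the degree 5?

Spelling C♯ Aeolian: C♯ D♯ E F♯ G♯ A B.
The scale degree 4 is F♯ and the 5th scale degree is G♯.
From F♯ to G♯ is 2 semitones, exactly the major second.

major second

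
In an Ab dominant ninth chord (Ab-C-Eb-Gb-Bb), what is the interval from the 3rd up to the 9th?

3rd = C; 9th = Bb.
From C to Bb: 10 semitones over a seventh = minor.

minor seventh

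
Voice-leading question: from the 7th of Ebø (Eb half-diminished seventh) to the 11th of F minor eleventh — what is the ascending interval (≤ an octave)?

Ebø (Eb half-diminished seventh) has Db as its 7th, and F minor eleventh has Bb as its 11th.
Db up to Bb spans 6 letter names and 9 semitones — a major sixth.

major sixth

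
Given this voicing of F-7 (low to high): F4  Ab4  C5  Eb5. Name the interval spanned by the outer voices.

The outer voices are F4 and Eb5.
7 letter names make it a seventh; at 10 semitones (a half step narrower than major) the quality is minor.

minor 7th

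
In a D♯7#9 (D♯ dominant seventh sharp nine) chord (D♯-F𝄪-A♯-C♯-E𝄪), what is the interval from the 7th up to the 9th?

augmented third

7th = C♯; 9th = E𝄪.
C♯ up to E𝄪 is 5 semitones, a half step wider than a major third, so the interval is augmented.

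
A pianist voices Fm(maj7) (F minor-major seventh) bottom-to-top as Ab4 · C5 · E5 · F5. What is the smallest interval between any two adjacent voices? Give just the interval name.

m2

Adjacent intervals: Ab4→C5 = major third; C5→E5 = major third; E5→F5 = minor second.
The smallest is E5 to F5, a minor second (1 semitone).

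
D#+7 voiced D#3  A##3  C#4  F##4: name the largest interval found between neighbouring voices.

Adjacent intervals: D#3→A##3 = augmented fifth; A##3→C#4 = diminished third; C#4→F##4 = augmented fourth.
The largest is D#3 to A##3, an augmented fifth (8 semitones).

augmented 5th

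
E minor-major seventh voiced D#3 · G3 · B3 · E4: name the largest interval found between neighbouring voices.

Adjacent intervals: D#3→G3 = diminished fourth; G3→B3 = major third; B3→E4 = perfect fourth.
The largest is B3 to E4, a perfect fourth (5 semitones).

perfect 4th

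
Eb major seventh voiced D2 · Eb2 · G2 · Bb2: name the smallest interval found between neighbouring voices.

Adjacent intervals: D2→Eb2 = minor second; Eb2→G2 = major third; G2→Bb2 = minor third.
The smallest is D2 to Eb2, a minor second (1 semitone).

minor 2nd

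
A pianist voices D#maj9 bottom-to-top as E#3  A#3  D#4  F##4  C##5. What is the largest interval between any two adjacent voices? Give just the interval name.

Adjacent intervals: E#3→A#3 = perfect fourth; A#3→D#4 = perfect fourth; D#4→F##4 = major third; F##4→C##5 = perfect fifth.
The largest is F##4 to C##5, a perfect fifth (7 semitones).

perfect 5th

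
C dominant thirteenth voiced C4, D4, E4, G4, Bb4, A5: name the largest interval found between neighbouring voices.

M7

Adjacent intervals: C4→D4 = major second; D4→E4 = major second; E4→G4 = minor third; G4→Bb4 = minor third; Bb4→A5 = major seventh.
The largest is Bb4 to A5, a major seventh (11 semitones).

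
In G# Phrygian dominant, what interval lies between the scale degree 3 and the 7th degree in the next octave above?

diminished twelfth

The scale runs G# A B# C# D# E F#.
Scale degree 3 = B#; 7th scale degree (up an octave) = F#.
B# up to F# is 18 semitones, a half step narrower than a perfect twelfth, so the interval is diminished.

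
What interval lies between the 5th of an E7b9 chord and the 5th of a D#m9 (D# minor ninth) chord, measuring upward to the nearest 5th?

The 5th of E7b9 is B; the 5th of D#m9 (D# minor ninth) is A#.
Counting 7 letters and 11 half steps from B gives a major seventh.

M7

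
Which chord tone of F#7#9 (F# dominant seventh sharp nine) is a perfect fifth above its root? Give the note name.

C#

F#7#9 is spelled F#-A#-C#-E-G##.
The root is F#. A perfect fifth above F# is C#.
C# is the chord's 5th.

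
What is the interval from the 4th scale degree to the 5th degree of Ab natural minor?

major second

The scale runs Ab Bb Cb Db Eb Fb Gb.
4th scale degree = Db; scale degree 5 = Eb.
Counting 2 letters and 2 half steps from Db gives a major second.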